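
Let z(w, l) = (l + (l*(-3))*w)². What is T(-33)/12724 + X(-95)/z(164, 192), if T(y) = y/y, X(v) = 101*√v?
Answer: 1/12724 + 101*I*√95/8887209984 ≈ 7.8592e-5 + 1.1077e-7*I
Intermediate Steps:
T(y) = 1
z(w, l) = (l - 3*l*w)² (z(w, l) = (l + (-3*l)*w)² = (l - 3*l*w)²)
T(-33)/12724 + X(-95)/z(164, 192) = 1/12724 + (101*√(-95))/((192²*(-1 + 3*164)²)) = 1*(1/12724) + (101*(I*√95))/((36864*(-1 + 492)²)) = 1/12724 + (101*I*√95)/((36864*491²)) = 1/12724 + (101*I*√95)/((36864*241081)) = 1/12724 + (101*I*√95)/8887209984 = 1/12724 + (101*I*√95)*(1/8887209984) = 1/12724 + 101*I*√95/8887209984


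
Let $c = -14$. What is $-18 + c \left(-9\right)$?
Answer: $108$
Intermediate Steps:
$-18 + c \left(-9\right) = -18 - -126 = -18 + 126 = 108$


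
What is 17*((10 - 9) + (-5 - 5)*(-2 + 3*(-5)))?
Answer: 2907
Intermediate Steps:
17*((10 - 9) + (-5 - 5)*(-2 + 3*(-5))) = 17*(1 - 10*(-2 - 15)) = 17*(1 - 10*(-17)) = 17*(1 + 170) = 17*171 = 2907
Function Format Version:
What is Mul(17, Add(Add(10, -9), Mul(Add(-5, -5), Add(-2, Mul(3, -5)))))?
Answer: 2907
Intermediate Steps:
Mul(17, Add(Add(10, -9), Mul(Add(-5, -5), Add(-2, Mul(3, -5))))) = Mul(17, Add(1, Mul(-10, Add(-2, -15)))) = Mul(17, Add(1, Mul(-10, -17))) = Mul(17, Add(1, 170)) = Mul(17, 171) = 2907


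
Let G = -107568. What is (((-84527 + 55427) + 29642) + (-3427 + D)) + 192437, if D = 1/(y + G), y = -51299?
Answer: 30113557583/158867 ≈ 1.8955e+5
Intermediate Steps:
D = -1/158867 (D = 1/(-51299 - 107568) = 1/(-158867) = -1/158867 ≈ -6.2946e-6)
(((-84527 + 55427) + 29642) + (-3427 + D)) + 192437 = (((-84527 + 55427) + 29642) + (-3427 - 1/158867)) + 192437 = ((-29100 + 29642) - 544437210/158867) + 192437 = (542 - 544437210/158867) + 192437 = -458331296/158867 + 192437 = 30113557583/158867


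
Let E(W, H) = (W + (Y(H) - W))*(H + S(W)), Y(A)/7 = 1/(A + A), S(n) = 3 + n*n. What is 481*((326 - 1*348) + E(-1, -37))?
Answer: -18161/2 ≈ -9080.5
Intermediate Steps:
S(n) = 3 + n²
Y(A) = 7/(2*A) (Y(A) = 7/(A + A) = 7/((2*A)) = 7*(1/(2*A)) = 7/(2*A))
E(W, H) = 7*(3 + H + W²)/(2*H) (E(W, H) = (W + (7/(2*H) - W))*(H + (3 + W²)) = (W + (-W + 7/(2*H)))*(3 + H + W²) = (7/(2*H))*(3 + H + W²) = 7*(3 + H + W²)/(2*H))
481*((326 - 1*348) + E(-1, -37)) = 481*((326 - 1*348) + (7/2)*(3 - 37 + (-1)²)/(-37)) = 481*((326 - 348) + (7/2)*(-1/37)*(3 - 37 + 1)) = 481*(-22 + (7/2)*(-1/37)*(-33)) = 481*(-22 + 231/74) = 481*(-1397/74) = -18161/2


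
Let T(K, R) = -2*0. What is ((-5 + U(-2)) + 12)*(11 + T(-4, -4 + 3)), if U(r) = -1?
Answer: 66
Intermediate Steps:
T(K, R) = 0
((-5 + U(-2)) + 12)*(11 + T(-4, -4 + 3)) = ((-5 - 1) + 12)*(11 + 0) = (-6 + 12)*11 = 6*11 = 66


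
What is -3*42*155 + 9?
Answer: -19521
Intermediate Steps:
-3*42*155 + 9 = -126*155 + 9 = -19530 + 9 = -19521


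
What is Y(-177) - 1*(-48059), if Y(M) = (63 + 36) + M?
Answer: 47981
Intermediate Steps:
Y(M) = 99 + M
Y(-177) - 1*(-48059) = (99 - 177) - 1*(-48059) = -78 + 48059 = 47981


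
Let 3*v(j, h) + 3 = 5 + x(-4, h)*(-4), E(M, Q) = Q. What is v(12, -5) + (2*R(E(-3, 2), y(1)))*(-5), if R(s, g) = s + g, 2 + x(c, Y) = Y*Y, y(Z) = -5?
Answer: 0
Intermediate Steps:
x(c, Y) = -2 + Y² (x(c, Y) = -2 + Y*Y = -2 + Y²)
R(s, g) = g + s
v(j, h) = 10/3 - 4*h²/3 (v(j, h) = -1 + (5 + (-2 + h²)*(-4))/3 = -1 + (5 + (8 - 4*h²))/3 = -1 + (13 - 4*h²)/3 = -1 + (13/3 - 4*h²/3) = 10/3 - 4*h²/3)
v(12, -5) + (2*R(E(-3, 2), y(1)))*(-5) = (10/3 - 4/3*(-5)²) + (2*(-5 + 2))*(-5) = (10/3 - 4/3*25) + (2*(-3))*(-5) = (10/3 - 100/3) - 6*(-5) = -30 + 30 = 0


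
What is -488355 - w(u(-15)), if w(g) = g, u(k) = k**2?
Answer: -488580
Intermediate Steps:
-488355 - w(u(-15)) = -488355 - 1*(-15)**2 = -488355 - 1*225 = -488355 - 225 = -488580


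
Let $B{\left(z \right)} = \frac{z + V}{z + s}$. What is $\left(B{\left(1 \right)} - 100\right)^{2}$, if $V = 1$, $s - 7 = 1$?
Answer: $\frac{806404}{81} \approx 9955.6$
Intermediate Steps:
$s = 8$ ($s = 7 + 1 = 8$)
$B{\left(z \right)} = \frac{1 + z}{8 + z}$ ($B{\left(z \right)} = \frac{z + 1}{z + 8} = \frac{1 + z}{8 + z}$)
$\left(B{\left(1 \right)} - 100\right)^{2} = \left(\frac{1 + 1}{8 + 1} - 100\right)^{2} = \left(\frac{1}{9} \cdot 2 - 100\right)^{2} = \left(\frac{2}{9} - 100\right)^{2} = \left(- \frac{898}{9}\right)^{2} = \frac{806404}{81}$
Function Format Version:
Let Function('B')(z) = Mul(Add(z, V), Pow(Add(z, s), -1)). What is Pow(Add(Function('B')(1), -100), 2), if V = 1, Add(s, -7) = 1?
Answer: Rational(806404, 81) ≈ 9955.6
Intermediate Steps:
s = 8 (s = Add(7, 1) = 8)
Function('B')(z) = Mul(Pow(Add(8, z), -1), Add(1, z)) (Function('B')(z) = Mul(Add(z, 1), Pow(Add(z, 8), -1)) = Mul(Add(1, z), Pow(Add(8, z), -1)) = Mul(Pow(Add(8, z), -1), Add(1, z)))
Pow(Add(Function('B')(1), -100), 2) = Pow(Add(Mul(Pow(Add(8, 1), -1), Add(1, 1)), -100), 2) = Pow(Add(Mul(Pow(9, -1), 2), -100), 2) = Pow(Add(Mul(Rational(1, 9), 2), -100), 2) = Pow(Add(Rational(2, 9), -100), 2) = Pow(Rational(-898, 9), 2) = Rational(806404, 81)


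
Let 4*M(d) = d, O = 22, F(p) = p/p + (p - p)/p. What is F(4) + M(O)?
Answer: 13/2 ≈ 6.5000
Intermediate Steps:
F(p) = 1 (F(p) = 1 + 0/p = 1 + 0 = 1)
M(d) = d/4
F(4) + M(O) = 1 + (¼)*22 = 1 + 11/2 = 13/2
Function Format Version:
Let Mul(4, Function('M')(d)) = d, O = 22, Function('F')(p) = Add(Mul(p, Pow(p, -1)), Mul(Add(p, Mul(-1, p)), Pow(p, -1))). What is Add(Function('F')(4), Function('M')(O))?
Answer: Rational(13, 2) ≈ 6.5000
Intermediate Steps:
Function('F')(p) = 1 (Function('F')(p) = Add(1, Mul(0, Pow(p, -1))) = Add(1, 0) = 1)
Function('M')(d) = Mul(Rational(1, 4), d)
Add(Function('F')(4), Function('M')(O)) = Add(1, Mul(Rational(1, 4), 22)) = Add(1, Rational(11, 2)) = Rational(13, 2)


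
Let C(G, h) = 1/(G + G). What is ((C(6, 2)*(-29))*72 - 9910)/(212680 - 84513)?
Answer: -10084/128167 ≈ -0.078679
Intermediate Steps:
C(G, h) = 1/(2*G)
((C(6, 2)*(-29))*72 - 9910)/(212680 - 84513) = ((((½)/6)*(-29))*72 - 9910)/(212680 - 84513) = ((((½)*(⅙))*(-29))*72 - 9910)/128167 = (((1/12)*(-29))*72 - 9910)*(1/128167) = (-29/12*72 - 9910)*(1/128167) = (-174 - 9910)*(1/128167) = -10084*1/128167 = -10084/128167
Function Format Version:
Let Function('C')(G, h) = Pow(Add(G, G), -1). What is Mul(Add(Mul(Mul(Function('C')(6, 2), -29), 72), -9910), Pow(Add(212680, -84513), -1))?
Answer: Rational(-10084, 128167) ≈ -0.078679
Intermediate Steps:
Function('C')(G, h) = Mul(Rational(1, 2), Pow(G, -1)) (Function('C')(G, h) = Pow(Mul(2, G), -1) = Mul(Rational(1, 2), Pow(G, -1)))
Mul(Add(Mul(Mul(Function('C')(6, 2), -29), 72), -9910), Pow(Add(212680, -84513), -1)) = Mul(Add(Mul(Mul(Mul(Rational(1, 2), Pow(6, -1)), -29), 72), -9910), Pow(Add(212680, -84513), -1)) = Mul(Add(Mul(Mul(Mul(Rational(1, 2), Rational(1, 6)), -29), 72), -9910), Pow(128167, -1)) = Mul(Add(Mul(Mul(Rational(1, 12), -29), 72), -9910), Rational(1, 128167)) = Mul(Add(Mul(Rational(-29, 12), 72), -9910), Rational(1, 128167)) = Mul(Add(-174, -9910), Rational(1, 128167)) = Mul(-10084, Rational(1, 128167)) = Rational(-10084, 128167)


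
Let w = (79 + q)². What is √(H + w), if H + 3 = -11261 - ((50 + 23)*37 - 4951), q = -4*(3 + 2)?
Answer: I*√5533 ≈ 74.384*I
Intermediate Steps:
q = -20 (q = -4*5 = -20)
w = 3481 (w = (79 - 20)² = 59² = 3481)
H = -9014 (H = -3 + (-11261 - ((50 + 23)*37 - 4951)) = -3 + (-11261 - (73*37 - 4951)) = -3 + (-11261 - (2701 - 4951)) = -3 + (-11261 - 1*(-2250)) = -3 + (-11261 + 2250) = -3 - 9011 = -9014)
√(H + w) = √(-9014 + 3481) = √(-5533) = I*√5533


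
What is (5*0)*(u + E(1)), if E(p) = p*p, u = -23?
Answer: 0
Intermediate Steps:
E(p) = p²
(5*0)*(u + E(1)) = (5*0)*(-23 + 1²) = 0*(-23 + 1) = 0*(-22) = 0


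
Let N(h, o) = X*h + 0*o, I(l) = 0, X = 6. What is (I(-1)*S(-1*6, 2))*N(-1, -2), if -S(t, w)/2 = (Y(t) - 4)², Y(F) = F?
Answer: 0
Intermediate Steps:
N(h, o) = 6*h (N(h, o) = 6*h + 0*o = 6*h + 0 = 6*h)
S(t, w) = -2*(-4 + t)² (S(t, w) = -2*(t - 4)² = -2*(-4 + t)²)
(I(-1)*S(-1*6, 2))*N(-1, -2) = (0*(-2*(-4 - 1*6)²))*(6*(-1)) = (0*(-2*(-4 - 6)²))*(-6) = (0*(-2*(-10)²))*(-6) = (0*(-2*100))*(-6) = (0*(-200))*(-6) = 0*(-6) = 0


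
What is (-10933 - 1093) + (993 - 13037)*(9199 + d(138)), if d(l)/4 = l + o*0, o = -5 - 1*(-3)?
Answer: -117453070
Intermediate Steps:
o = -2 (o = -5 + 3 = -2)
d(l) = 4*l (d(l) = 4*(l - 2*0) = 4*(l + 0) = 4*l)
(-10933 - 1093) + (993 - 13037)*(9199 + d(138)) = (-10933 - 1093) + (993 - 13037)*(9199 + 4*138) = -12026 - 12044*(9199 + 552) = -12026 - 12044*9751 = -12026 - 117441044 = -117453070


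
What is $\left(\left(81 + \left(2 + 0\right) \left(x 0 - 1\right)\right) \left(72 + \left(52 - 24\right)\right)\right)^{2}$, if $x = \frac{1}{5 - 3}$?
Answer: $62410000$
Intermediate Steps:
$x = \frac{1}{2} \approx 0.5$
$\left(\left(81 + \left(2 + 0\right) \left(x 0 - 1\right)\right) \left(72 + \left(52 - 24\right)\right)\right)^{2} = \left(\left(81 + \left(2 + 0\right) \left(\frac{1}{2} \cdot 0 - 1\right)\right) \left(72 + \left(52 - 24\right)\right)\right)^{2} = \left(\left(81 + 2 \left(0 - 1\right)\right) \left(72 + 28\right)\right)^{2} = \left(\left(81 + 2 \left(-1\right)\right) 100\right)^{2} = \left(\left(81 - 2\right) 100\right)^{2} = \left(79 \cdot 100\right)^{2} = 7900^{2} = 62410000$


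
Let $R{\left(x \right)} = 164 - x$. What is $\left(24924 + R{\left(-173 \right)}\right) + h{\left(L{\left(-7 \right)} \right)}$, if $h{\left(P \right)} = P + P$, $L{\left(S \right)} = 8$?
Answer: $25277$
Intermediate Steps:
$h{\left(P \right)} = 2 P$
$\left(24924 + R{\left(-173 \right)}\right) + h{\left(L{\left(-7 \right)} \right)} = \left(24924 + \left(164 - -173\right)\right) + 2 \cdot 8 = \left(24924 + \left(164 + 173\right)\right) + 16 = \left(24924 + 337\right) + 16 = 25261 + 16 = 25277$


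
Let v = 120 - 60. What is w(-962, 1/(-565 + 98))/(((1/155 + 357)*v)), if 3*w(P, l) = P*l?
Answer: 14911/465154416 ≈ 3.2056e-5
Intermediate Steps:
v = 60
w(P, l) = P*l/3 (w(P, l) = (P*l)/3 = P*l/3)
w(-962, 1/(-565 + 98))/(((1/155 + 357)*v)) = ((⅓)*(-962)/(-565 + 98))/(((1/155 + 357)*60)) = ((⅓)*(-962)/(-467))/(((1/155 + 357)*60)) = ((⅓)*(-962)*(-1/467))/(((55336/155)*60)) = 962/(1401*(664032/31)) = (962/1401)*(31/664032) = 14911/465154416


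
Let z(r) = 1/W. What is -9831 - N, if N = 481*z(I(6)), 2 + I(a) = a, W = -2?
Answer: -19181/2 ≈ -9590.5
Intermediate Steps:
I(a) = -2 + a
z(r) = -½ (z(r) = 1/(-2) = -½)
N = -481/2 (N = 481*(-½) = -481/2 ≈ -240.50)
-9831 - N = -9831 - 1*(-481/2) = -9831 + 481/2 = -19181/2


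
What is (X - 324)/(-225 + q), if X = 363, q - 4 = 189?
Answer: -39/32 ≈ -1.2188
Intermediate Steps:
q = 193 (q = 4 + 189 = 193)
(X - 324)/(-225 + q) = (363 - 324)/(-225 + 193) = 39/(-32) = 39*(-1/32) = -39/32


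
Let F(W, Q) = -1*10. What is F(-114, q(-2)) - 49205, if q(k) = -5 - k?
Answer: -49215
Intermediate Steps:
F(W, Q) = -10
F(-114, q(-2)) - 49205 = -10 - 49205 = -49215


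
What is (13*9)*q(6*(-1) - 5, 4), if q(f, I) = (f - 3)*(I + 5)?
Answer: -14742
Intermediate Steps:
q(f, I) = (-3 + f)*(5 + I)
(13*9)*q(6*(-1) - 5, 4) = (13*9)*(-15 - 3*4 + 5*(6*(-1) - 5) + 4*(6*(-1) - 5)) = 117*(-15 - 12 + 5*(-6 - 5) + 4*(-6 - 5)) = 117*(-15 - 12 + 5*(-11) + 4*(-11)) = 117*(-15 - 12 - 55 - 44) = 117*(-126) = -14742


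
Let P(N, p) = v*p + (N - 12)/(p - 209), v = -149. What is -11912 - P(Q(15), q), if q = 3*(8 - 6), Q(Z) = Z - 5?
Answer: -2236656/203 ≈ -11018.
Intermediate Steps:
Q(Z) = -5 + Z
q = 6 (q = 3*2 = 6)
P(N, p) = -149*p + (-12 + N)/(-209 + p) (P(N, p) = -149*p + (N - 12)/(p - 209) = -149*p + (-12 + N)/(-209 + p))
-11912 - P(Q(15), q) = -11912 - (-12 + (-5 + 15) - 149*6² + 31141*6)/(-209 + 6) = -11912 - (-12 + 10 - 149*36 + 186846)/(-203) = -11912 - (-1)*(-12 + 10 - 5364 + 186846)/203 = -11912 - (-1)*181480/203 = -11912 - 1*(-181480/203) = -11912 + 181480/203 = -2236656/203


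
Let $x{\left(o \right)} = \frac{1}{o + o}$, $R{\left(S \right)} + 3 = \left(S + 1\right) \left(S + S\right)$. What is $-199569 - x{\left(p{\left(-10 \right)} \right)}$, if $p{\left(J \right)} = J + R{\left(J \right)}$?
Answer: $- \frac{66656047}{334} \approx -1.9957 \cdot 10^{5}$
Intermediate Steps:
$R{\left(S \right)} = -3 + 2 S \left(1 + S\right)$ ($R{\left(S \right)} = -3 + \left(S + 1\right) \left(S + S\right) = -3 + \left(1 + S\right) 2 S = -3 + 2 S \left(1 + S\right)$)
$p{\left(J \right)} = -3 + 2 J^{2} + 3 J$ ($p{\left(J \right)} = J + \left(-3 + 2 J + 2 J^{2}\right) = -3 + 2 J^{2} + 3 J$)
$x{\left(o \right)} = \frac{1}{2 o}$
$-199569 - x{\left(p{\left(-10 \right)} \right)} = -199569 - \frac{1}{2 \left(-3 + 2 \left(-10\right)^{2} + 3 \left(-10\right)\right)} = -199569 - \frac{1}{2 \left(-3 + 2 \cdot 100 - 30\right)} = -199569 - \frac{1}{2 \left(-3 + 200 - 30\right)} = -199569 - \frac{1}{2 \cdot 167} = -199569 - \frac{1}{2} \cdot \frac{1}{167} = -199569 - \frac{1}{334} = - \frac{66656047}{334}$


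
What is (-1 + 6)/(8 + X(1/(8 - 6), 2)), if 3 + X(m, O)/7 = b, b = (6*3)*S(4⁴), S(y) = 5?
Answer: 5/617 ≈ 0.0081037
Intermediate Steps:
b = 90 (b = (6*3)*5 = 18*5 = 90)
X(m, O) = 609 (X(m, O) = -21 + 7*90 = -21 + 630 = 609)
(-1 + 6)/(8 + X(1/(8 - 6), 2)) = (-1 + 6)/(8 + 609) = 5/617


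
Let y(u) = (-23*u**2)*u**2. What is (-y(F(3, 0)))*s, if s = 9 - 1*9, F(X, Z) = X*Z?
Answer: 0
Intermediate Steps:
y(u) = -23*u**4
s = 0 (s = 9 - 9 = 0)
(-y(F(3, 0)))*s = -(-23)*(3*0)**4*0 = -(-23)*0**4*0 = -(-23)*0*0 = -1*0*0 = 0*0 = 0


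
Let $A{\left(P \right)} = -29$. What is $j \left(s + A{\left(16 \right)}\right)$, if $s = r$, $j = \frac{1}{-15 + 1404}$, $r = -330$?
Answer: $- \frac{359}{1389} \approx -0.25846$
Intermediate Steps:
$j = \frac{1}{1389} \approx 0.00071994$
$s = -330$
$j \left(s + A{\left(16 \right)}\right) = \frac{-330 - 29}{1389} = \frac{1}{1389} \left(-359\right) = - \frac{359}{1389}$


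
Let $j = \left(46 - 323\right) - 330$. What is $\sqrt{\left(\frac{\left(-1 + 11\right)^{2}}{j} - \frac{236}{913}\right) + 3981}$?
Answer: $\frac{3 \sqrt{135838360632381}}{554191} \approx 63.092$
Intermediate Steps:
$j = -607$ ($j = -277 - 330 = -607$)
$\sqrt{\left(\frac{\left(-1 + 11\right)^{2}}{j} - \frac{236}{913}\right) + 3981} = \sqrt{\left(\frac{\left(-1 + 11\right)^{2}}{-607} - \frac{236}{913}\right) + 3981} = \sqrt{\left(10^{2} \left(- \frac{1}{607}\right) - \frac{236}{913}\right) + 3981} = \sqrt{\left(100 \left(- \frac{1}{607}\right) - \frac{236}{913}\right) + 3981} = \sqrt{\left(- \frac{100}{607} - \frac{236}{913}\right) + 3981} = \sqrt{- \frac{234552}{554191} + 3981} = \sqrt{\frac{2205999819}{554191}} = \frac{3 \sqrt{135838360632381}}{554191}$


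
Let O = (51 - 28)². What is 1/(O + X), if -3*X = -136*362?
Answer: 3/50819 ≈ 5.9033e-5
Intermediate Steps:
X = 49232/3 (X = -(-136)*362/3 = -⅓*(-49232) = 49232/3 ≈ 16411.)
O = 529 (O = 23² = 529)
1/(O + X) = 1/(529 + 49232/3) = 1/(50819/3) = 3/50819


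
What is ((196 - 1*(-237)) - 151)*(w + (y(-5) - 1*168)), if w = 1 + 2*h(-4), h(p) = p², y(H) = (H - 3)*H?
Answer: -26790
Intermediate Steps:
y(H) = H*(-3 + H) (y(H) = (-3 + H)*H = H*(-3 + H))
w = 33 (w = 1 + 2*(-4)² = 1 + 2*16 = 1 + 32 = 33)
((196 - 1*(-237)) - 151)*(w + (y(-5) - 1*168)) = ((196 - 1*(-237)) - 151)*(33 + (-5*(-3 - 5) - 1*168)) = ((196 + 237) - 151)*(33 + (-5*(-8) - 168)) = (433 - 151)*(33 + (40 - 168)) = 282*(33 - 128) = 282*(-95) = -26790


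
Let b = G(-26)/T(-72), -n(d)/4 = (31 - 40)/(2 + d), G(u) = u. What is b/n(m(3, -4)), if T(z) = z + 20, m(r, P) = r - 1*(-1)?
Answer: 1/12 ≈ 0.083333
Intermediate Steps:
m(r, P) = 1 + r (m(r, P) = r + 1 = 1 + r)
T(z) = 20 + z
n(d) = 36/(2 + d) (n(d) = -4*(31 - 40)/(2 + d) = -(-36)/(2 + d) = 36/(2 + d))
b = ½ (b = -26/(20 - 72) = -26/(-52) = -26*(-1/52) = ½ ≈ 0.50000)
b/n(m(3, -4)) = 1/(2*((36/(2 + (1 + 3))))) = 1/(2*((36/(2 + 4)))) = 1/(2*((36/6))) = 1/(2*((36*(⅙)))) = (½)/6 = (½)*(⅙) = 1/12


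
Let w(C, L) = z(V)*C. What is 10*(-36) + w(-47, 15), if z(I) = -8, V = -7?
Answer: 16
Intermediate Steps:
w(C, L) = -8*C
10*(-36) + w(-47, 15) = 10*(-36) - 8*(-47) = -360 + 376 = 16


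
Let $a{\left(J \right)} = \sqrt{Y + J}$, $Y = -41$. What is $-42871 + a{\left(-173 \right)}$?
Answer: $-42871 + i \sqrt{214} \approx -42871.0 + 14.629 i$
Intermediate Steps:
$a{\left(J \right)} = \sqrt{-41 + J}$
$-42871 + a{\left(-173 \right)} = -42871 + \sqrt{-41 - 173} = -42871 + \sqrt{-214} = -42871 + i \sqrt{214}$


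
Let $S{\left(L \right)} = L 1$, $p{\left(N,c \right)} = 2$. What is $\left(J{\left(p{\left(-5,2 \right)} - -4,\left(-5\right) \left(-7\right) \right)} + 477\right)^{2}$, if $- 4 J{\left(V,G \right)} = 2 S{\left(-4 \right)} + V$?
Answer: $\frac{912025}{4} \approx 2.2801 \cdot 10^{5}$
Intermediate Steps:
$S{\left(L \right)} = L$
$J{\left(V,G \right)} = 2 - \frac{V}{4}$ ($J{\left(V,G \right)} = - \frac{2 \left(-4\right) + V}{4} = - \frac{-8 + V}{4} = 2 - \frac{V}{4}$)
$\left(J{\left(p{\left(-5,2 \right)} - -4,\left(-5\right) \left(-7\right) \right)} + 477\right)^{2} = \left(\left(2 - \frac{2 - -4}{4}\right) + 477\right)^{2} = \left(\left(2 - \frac{2 + 4}{4}\right) + 477\right)^{2} = \left(\left(2 - \frac{3}{2}\right) + 477\right)^{2} = \left(\frac{1}{2} + 477\right)^{2} = \left(\frac{955}{2}\right)^{2} = \frac{912025}{4}$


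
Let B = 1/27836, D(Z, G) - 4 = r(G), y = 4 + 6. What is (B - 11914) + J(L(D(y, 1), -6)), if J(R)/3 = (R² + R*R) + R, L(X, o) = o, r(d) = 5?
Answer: -326126575/27836 ≈ -11716.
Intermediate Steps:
y = 10
D(Z, G) = 9 (D(Z, G) = 4 + 5 = 9)
J(R) = 3*R + 6*R² (J(R) = 3*((R² + R*R) + R) = 3*((R² + R²) + R) = 3*(2*R² + R) = 3*(R + 2*R²) = 3*R + 6*R²)
B = 1/27836 ≈ 3.5925e-5
(B - 11914) + J(L(D(y, 1), -6)) = (1/27836 - 11914) + 3*(-6)*(1 + 2*(-6)) = -331638103/27836 + 3*(-6)*(1 - 12) = -331638103/27836 + 3*(-6)*(-11) = -331638103/27836 + 198 = -326126575/27836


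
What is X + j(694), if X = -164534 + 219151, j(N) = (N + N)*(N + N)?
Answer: 1981161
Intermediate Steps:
j(N) = 4*N² (j(N) = (2*N)*(2*N) = 4*N²)
X = 54617
X + j(694) = 54617 + 4*694² = 54617 + 4*481636 = 54617 + 1926544 = 1981161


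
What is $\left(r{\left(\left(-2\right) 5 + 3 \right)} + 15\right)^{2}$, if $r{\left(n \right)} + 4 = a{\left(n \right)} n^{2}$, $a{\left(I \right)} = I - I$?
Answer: $121$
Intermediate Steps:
$a{\left(I \right)} = 0$
$r{\left(n \right)} = -4$ ($r{\left(n \right)} = -4 + 0 n^{2} = -4 + 0 = -4$)
$\left(r{\left(\left(-2\right) 5 + 3 \right)} + 15\right)^{2} = \left(-4 + 15\right)^{2} = 11^{2} = 121$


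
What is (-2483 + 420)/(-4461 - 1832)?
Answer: 2063/6293 ≈ 0.32782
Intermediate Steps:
(-2483 + 420)/(-4461 - 1832) = -2063/(-6293) = -2063*(-1/6293) = 2063/6293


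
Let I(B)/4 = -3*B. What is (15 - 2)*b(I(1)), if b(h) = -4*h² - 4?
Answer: -7540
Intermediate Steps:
I(B) = -12*B (I(B) = 4*(-3*B) = -12*B)
b(h) = -4 - 4*h²
(15 - 2)*b(I(1)) = (15 - 2)*(-4 - 4*(-12*1)²) = 13*(-4 - 4*(-12)²) = 13*(-4 - 4*144) = 13*(-4 - 576) = 13*(-580) = -7540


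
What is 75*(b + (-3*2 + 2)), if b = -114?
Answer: -8850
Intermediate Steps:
75*(b + (-3*2 + 2)) = 75*(-114 + (-3*2 + 2)) = 75*(-114 + (-6 + 2)) = 75*(-114 - 4) = 75*(-118) = -8850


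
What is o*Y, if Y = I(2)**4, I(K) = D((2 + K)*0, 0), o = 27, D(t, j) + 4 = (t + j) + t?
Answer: 6912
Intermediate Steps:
D(t, j) = -4 + j + 2*t (D(t, j) = -4 + ((t + j) + t) = -4 + ((j + t) + t) = -4 + (j + 2*t) = -4 + j + 2*t)
I(K) = -4 (I(K) = -4 + 0 + 2*((2 + K)*0) = -4 + 0 + 2*0 = -4 + 0 + 0 = -4)
Y = 256 (Y = (-4)**4 = 256)
o*Y = 27*256 = 6912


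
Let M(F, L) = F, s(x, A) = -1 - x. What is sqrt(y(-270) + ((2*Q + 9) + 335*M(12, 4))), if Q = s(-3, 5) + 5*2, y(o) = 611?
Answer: 2*sqrt(1166) ≈ 68.293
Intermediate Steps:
Q = 12 (Q = (-1 - 1*(-3)) + 5*2 = (-1 + 3) + 10 = 2 + 10 = 12)
sqrt(y(-270) + ((2*Q + 9) + 335*M(12, 4))) = sqrt(611 + ((2*12 + 9) + 335*12)) = sqrt(611 + ((24 + 9) + 4020)) = sqrt(611 + (33 + 4020)) = sqrt(611 + 4053) = sqrt(4664) = 2*sqrt(1166)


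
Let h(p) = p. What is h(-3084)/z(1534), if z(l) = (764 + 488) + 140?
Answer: -257/116 ≈ -2.2155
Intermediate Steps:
z(l) = 1392 (z(l) = 1252 + 140 = 1392)
h(-3084)/z(1534) = -3084/1392 = -3084*1/1392 = -257/116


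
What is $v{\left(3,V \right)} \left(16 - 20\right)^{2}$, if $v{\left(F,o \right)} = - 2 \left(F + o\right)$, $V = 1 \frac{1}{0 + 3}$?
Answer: $- \frac{320}{3} \approx -106.67$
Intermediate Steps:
$V = \frac{1}{3}$ ($V = 1 \cdot \frac{1}{3} = \frac{1}{3} \approx 0.33333$)
$v{\left(F,o \right)} = - 2 F - 2 o$
$v{\left(3,V \right)} \left(16 - 20\right)^{2} = \left(\left(-2\right) 3 - \frac{2}{3}\right) \left(16 - 20\right)^{2} = \left(-6 - \frac{2}{3}\right) \left(-4\right)^{2} = \left(- \frac{20}{3}\right) 16 = - \frac{320}{3}$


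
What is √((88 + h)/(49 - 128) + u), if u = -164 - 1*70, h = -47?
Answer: I*√1463633/79 ≈ 15.314*I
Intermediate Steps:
u = -234 (u = -164 - 70 = -234)
√((88 + h)/(49 - 128) + u) = √((88 - 47)/(49 - 128) - 234) = √(41/(-79) - 234) = √(41*(-1/79) - 234) = √(-41/79 - 234) = √(-18527/79) = I*√1463633/79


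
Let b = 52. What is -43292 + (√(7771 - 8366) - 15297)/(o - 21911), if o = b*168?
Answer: -570356803/13175 - I*√595/13175 ≈ -43291.0 - 0.0018514*I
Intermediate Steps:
o = 8736 (o = 52*168 = 8736)
-43292 + (√(7771 - 8366) - 15297)/(o - 21911) = -43292 + (√(7771 - 8366) - 15297)/(8736 - 21911) = -43292 + (√(-595) - 15297)/(-13175) = -43292 + (I*√595 - 15297)*(-1/13175) = -43292 + (-15297 + I*√595)*(-1/13175) = -43292 + (15297/13175 - I*√595/13175) = -570356803/13175 - I*√595/13175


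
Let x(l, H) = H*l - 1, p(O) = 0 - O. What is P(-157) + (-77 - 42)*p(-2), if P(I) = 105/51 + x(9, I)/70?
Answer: -21772/85 ≈ -256.14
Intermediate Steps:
p(O) = -O
x(l, H) = -1 + H*l
P(I) = 2433/1190 + 9*I/70 (P(I) = 105/51 + (-1 + I*9)/70 = 105*(1/51) + (-1 + 9*I)*(1/70) = 35/17 + (-1/70 + 9*I/70) = 2433/1190 + 9*I/70)
P(-157) + (-77 - 42)*p(-2) = (2433/1190 + (9/70)*(-157)) + (-77 - 42)*(-1*(-2)) = (2433/1190 - 1413/70) - 119*2 = -1542/85 - 238 = -21772/85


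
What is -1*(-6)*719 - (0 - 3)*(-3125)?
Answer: -5061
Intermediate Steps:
-1*(-6)*719 - (0 - 3)*(-3125) = 6*719 - (-3)*(-3125) = 4314 - 1*9375 = 4314 - 9375 = -5061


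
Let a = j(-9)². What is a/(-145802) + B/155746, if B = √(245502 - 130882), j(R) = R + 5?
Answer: -8/72901 + √28655/77873 ≈ 0.0020640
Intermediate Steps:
j(R) = 5 + R
B = 2*√28655 (B = √114620 = 2*√28655 ≈ 338.56)
a = 16 (a = (5 - 9)² = (-4)² = 16)
a/(-145802) + B/155746 = 16/(-145802) + (2*√28655)/155746 = 16*(-1/145802) + (2*√28655)*(1/155746) = -8/72901 + √28655/77873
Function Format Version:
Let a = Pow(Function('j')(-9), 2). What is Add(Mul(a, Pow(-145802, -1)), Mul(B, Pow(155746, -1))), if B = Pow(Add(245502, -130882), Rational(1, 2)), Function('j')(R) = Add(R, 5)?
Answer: Add(Rational(-8, 72901), Mul(Rational(1, 77873), Pow(28655, Rational(1, 2)))) ≈ 0.0020640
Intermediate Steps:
Function('j')(R) = Add(5, R)
B = Mul(2, Pow(28655, Rational(1, 2))) (B = Pow(114620, Rational(1, 2)) = Mul(2, Pow(28655, Rational(1, 2))) ≈ 338.56)
a = 16 (a = Pow(Add(5, -9), 2) = Pow(-4, 2) = 16)
Add(Mul(a, Pow(-145802, -1)), Mul(B, Pow(155746, -1))) = Add(Mul(16, Pow(-145802, -1)), Mul(Mul(2, Pow(28655, Rational(1, 2))), Pow(155746, -1))) = Add(Mul(16, Rational(-1, 145802)), Mul(Mul(2, Pow(28655, Rational(1, 2))), Rational(1, 155746))) = Add(Rational(-8, 72901), Mul(Rational(1, 77873), Pow(28655, Rational(1, 2))))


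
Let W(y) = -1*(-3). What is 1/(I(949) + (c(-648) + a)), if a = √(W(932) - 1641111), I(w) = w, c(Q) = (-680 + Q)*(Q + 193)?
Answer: 605189/366255366829 - 14*I*√8373/366255366829 ≈ 1.6524e-6 - 3.4977e-9*I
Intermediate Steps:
W(y) = 3
c(Q) = (-680 + Q)*(193 + Q)
a = 14*I*√8373 (a = √(3 - 1641111) = √(-1641108) = 14*I*√8373 ≈ 1281.1*I)
1/(I(949) + (c(-648) + a)) = 1/(949 + ((-131240 + (-648)² - 487*(-648)) + 14*I*√8373)) = 1/(949 + ((-131240 + 419904 + 315576) + 14*I*√8373)) = 1/(949 + (604240 + 14*I*√8373)) = 1/(605189 + 14*I*√8373)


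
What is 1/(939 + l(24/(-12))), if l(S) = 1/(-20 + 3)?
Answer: 17/15962 ≈ 0.0010650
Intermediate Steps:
l(S) = -1/17 (l(S) = 1/(-17) = -1/17)
1/(939 + l(24/(-12))) = 1/(939 - 1/17) = 1/(15962/17) = 17/15962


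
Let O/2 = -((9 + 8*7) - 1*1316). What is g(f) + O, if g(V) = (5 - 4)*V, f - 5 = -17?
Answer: 2490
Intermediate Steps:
f = -12 (f = 5 - 17 = -12)
g(V) = V (g(V) = 1*V = V)
O = 2502 (O = 2*(-((9 + 8*7) - 1*1316)) = 2*(-((9 + 56) - 1316)) = 2*(-(65 - 1316)) = 2*(-1*(-1251)) = 2*1251 = 2502)
g(f) + O = -12 + 2502 = 2490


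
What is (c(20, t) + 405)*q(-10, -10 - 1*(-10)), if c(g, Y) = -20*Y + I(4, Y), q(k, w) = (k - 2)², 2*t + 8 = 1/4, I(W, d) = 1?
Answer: 69624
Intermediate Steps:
t = -31/8 (t = -4 + (½)/4 = -4 + (½)*(¼) = -4 + ⅛ = -31/8 ≈ -3.8750)
q(k, w) = (-2 + k)²
c(g, Y) = 1 - 20*Y (c(g, Y) = -20*Y + 1 = 1 - 20*Y)
(c(20, t) + 405)*q(-10, -10 - 1*(-10)) = ((1 - 20*(-31/8)) + 405)*(-2 - 10)² = ((1 + 155/2) + 405)*(-12)² = (157/2 + 405)*144 = (967/2)*144 = 69624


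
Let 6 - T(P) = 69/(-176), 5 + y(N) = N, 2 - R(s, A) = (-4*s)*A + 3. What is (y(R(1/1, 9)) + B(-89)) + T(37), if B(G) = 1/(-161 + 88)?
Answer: 467389/12848 ≈ 36.378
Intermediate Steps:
R(s, A) = -1 + 4*A*s (R(s, A) = 2 - ((-4*s)*A + 3) = 2 - (-4*A*s + 3) = 2 - (3 - 4*A*s) = 2 + (-3 + 4*A*s) = -1 + 4*A*s)
y(N) = -5 + N
T(P) = 1125/176 (T(P) = 6 - 69/(-176) = 6 - 69*(-1)/176 = 6 - 1*(-69/176) = 6 + 69/176 = 1125/176)
B(G) = -1/73 (B(G) = 1/(-73) = -1/73)
(y(R(1/1, 9)) + B(-89)) + T(37) = ((-5 + (-1 + 4*9/1)) - 1/73) + 1125/176 = ((-5 + (-1 + 4*9*1)) - 1/73) + 1125/176 = ((-5 + (-1 + 36)) - 1/73) + 1125/176 = ((-5 + 35) - 1/73) + 1125/176 = (30 - 1/73) + 1125/176 = 2189/73 + 1125/176 = 467389/12848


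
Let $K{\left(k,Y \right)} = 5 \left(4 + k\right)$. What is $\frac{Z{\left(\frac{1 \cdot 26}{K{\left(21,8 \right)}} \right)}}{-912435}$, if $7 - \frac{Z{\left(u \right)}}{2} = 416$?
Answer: $\frac{818}{912435} \approx 0.0008965$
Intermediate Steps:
$K{\left(k,Y \right)} = 20 + 5 k$
$Z{\left(u \right)} = -818$ ($Z{\left(u \right)} = 14 - 832 = -818$)
$\frac{Z{\left(\frac{1 \cdot 26}{K{\left(21,8 \right)}} \right)}}{-912435} = - \frac{818}{-912435} = \left(-818\right) \left(- \frac{1}{912435}\right) = \frac{818}{912435}$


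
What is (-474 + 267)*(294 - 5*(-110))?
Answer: -174708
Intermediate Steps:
(-474 + 267)*(294 - 5*(-110)) = -207*(294 + 550) = -207*844 = -174708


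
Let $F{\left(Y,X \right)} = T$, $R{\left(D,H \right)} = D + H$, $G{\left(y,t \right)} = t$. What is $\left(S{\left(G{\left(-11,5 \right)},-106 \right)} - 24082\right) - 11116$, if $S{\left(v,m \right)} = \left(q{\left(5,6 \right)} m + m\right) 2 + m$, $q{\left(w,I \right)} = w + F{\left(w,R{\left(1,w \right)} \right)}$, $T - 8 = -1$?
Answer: $-38060$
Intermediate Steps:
$T = 7$ ($T = 8 - 1 = 7$)
$F{\left(Y,X \right)} = 7$
$q{\left(w,I \right)} = 7 + w$ ($q{\left(w,I \right)} = w + 7 = 7 + w$)
$S{\left(v,m \right)} = 27 m$ ($S{\left(v,m \right)} = \left(\left(7 + 5\right) m + m\right) 2 + m = \left(12 m + m\right) 2 + m = 13 m 2 + m = 26 m + m = 27 m$)
$\left(S{\left(G{\left(-11,5 \right)},-106 \right)} - 24082\right) - 11116 = \left(27 \left(-106\right) - 24082\right) - 11116 = \left(-2862 - 24082\right) - 11116 = -26944 - 11116 = -38060$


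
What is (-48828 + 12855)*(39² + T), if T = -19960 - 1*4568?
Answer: 827630811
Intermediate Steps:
T = -24528 (T = -19960 - 4568 = -24528)
(-48828 + 12855)*(39² + T) = (-48828 + 12855)*(39² - 24528) = -35973*(1521 - 24528) = -35973*(-23007) = 827630811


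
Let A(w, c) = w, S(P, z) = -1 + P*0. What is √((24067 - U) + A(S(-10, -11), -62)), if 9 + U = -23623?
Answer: √47698 ≈ 218.40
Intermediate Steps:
S(P, z) = -1 (S(P, z) = -1 + 0 = -1)
U = -23632 (U = -9 - 23623 = -23632)
√((24067 - U) + A(S(-10, -11), -62)) = √((24067 - 1*(-23632)) - 1) = √((24067 + 23632) - 1) = √(47699 - 1) = √47698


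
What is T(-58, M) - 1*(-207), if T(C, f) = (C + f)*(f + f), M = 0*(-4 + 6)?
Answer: 207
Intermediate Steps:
M = 0 (M = 0*2 = 0)
T(C, f) = 2*f*(C + f) (T(C, f) = (C + f)*(2*f) = 2*f*(C + f))
T(-58, M) - 1*(-207) = 2*0*(-58 + 0) - 1*(-207) = 2*0*(-58) + 207 = 0 + 207 = 207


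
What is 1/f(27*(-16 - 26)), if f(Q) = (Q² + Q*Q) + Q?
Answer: 1/2570778 ≈ 3.8899e-7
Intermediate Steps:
f(Q) = Q + 2*Q² (f(Q) = (Q² + Q²) + Q = 2*Q² + Q = Q + 2*Q²)
1/f(27*(-16 - 26)) = 1/((27*(-16 - 26))*(1 + 2*(27*(-16 - 26)))) = 1/((27*(-42))*(1 + 2*(27*(-42)))) = 1/(-1134*(1 + 2*(-1134))) = 1/(-1134*(1 - 2268)) = 1/(-1134*(-2267)) = 1/2570778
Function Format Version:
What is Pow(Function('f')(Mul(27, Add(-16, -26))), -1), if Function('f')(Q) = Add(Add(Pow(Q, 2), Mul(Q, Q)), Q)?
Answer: Rational(1, 2570778) ≈ 3.8899e-7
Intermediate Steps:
Function('f')(Q) = Add(Q, Mul(2, Pow(Q, 2))) (Function('f')(Q) = Add(Add(Pow(Q, 2), Pow(Q, 2)), Q) = Add(Mul(2, Pow(Q, 2)), Q) = Add(Q, Mul(2, Pow(Q, 2))))
Pow(Function('f')(Mul(27, Add(-16, -26))), -1) = Pow(Mul(Mul(27, Add(-16, -26)), Add(1, Mul(2, Mul(27, Add(-16, -26))))), -1) = Pow(Mul(Mul(27, -42), Add(1, Mul(2, Mul(27, -42)))), -1) = Pow(Mul(-1134, Add(1, Mul(2, -1134))), -1) = Pow(Mul(-1134, Add(1, -2268)), -1) = Pow(Mul(-1134, -2267), -1) = Pow(2570778, -1) = Rational(1, 2570778)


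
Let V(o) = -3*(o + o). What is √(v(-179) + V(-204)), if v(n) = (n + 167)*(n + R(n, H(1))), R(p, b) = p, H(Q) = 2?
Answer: 4*√345 ≈ 74.297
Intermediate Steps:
V(o) = -6*o
v(n) = 2*n*(167 + n) (v(n) = (n + 167)*(n + n) = (167 + n)*(2*n) = 2*n*(167 + n))
√(v(-179) + V(-204)) = √(2*(-179)*(167 - 179) - 6*(-204)) = √(2*(-179)*(-12) + 1224) = √(4296 + 1224) = √5520 = 4*√345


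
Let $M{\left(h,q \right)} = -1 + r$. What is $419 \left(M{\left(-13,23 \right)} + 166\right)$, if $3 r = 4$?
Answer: $\frac{209081}{3} \approx 69694.0$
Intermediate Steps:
$r = \frac{4}{3}$ ($r = \frac{1}{3} \cdot 4 = \frac{4}{3} \approx 1.3333$)
$M{\left(h,q \right)} = \frac{1}{3}$ ($M{\left(h,q \right)} = -1 + \frac{4}{3} = \frac{1}{3}$)
$419 \left(M{\left(-13,23 \right)} + 166\right) = 419 \left(\frac{1}{3} + 166\right) = 419 \cdot \frac{499}{3} = \frac{209081}{3}$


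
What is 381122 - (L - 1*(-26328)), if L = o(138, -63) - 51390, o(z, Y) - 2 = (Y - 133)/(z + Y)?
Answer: 30463846/75 ≈ 4.0618e+5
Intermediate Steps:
o(z, Y) = 2 + (-133 + Y)/(Y + z) (o(z, Y) = 2 + (Y - 133)/(z + Y) = 2 + (-133 + Y)/(Y + z))
L = -3854296/75 (L = (-133 + 2*138 + 3*(-63))/(-63 + 138) - 51390 = (-133 + 276 - 189)/75 - 51390 = (1/75)*(-46) - 51390 = -46/75 - 51390 = -3854296/75 ≈ -51391.)
381122 - (L - 1*(-26328)) = 381122 - (-3854296/75 - 1*(-26328)) = 381122 - (-3854296/75 + 26328) = 381122 - 1*(-1879696/75) = 381122 + 1879696/75 = 30463846/75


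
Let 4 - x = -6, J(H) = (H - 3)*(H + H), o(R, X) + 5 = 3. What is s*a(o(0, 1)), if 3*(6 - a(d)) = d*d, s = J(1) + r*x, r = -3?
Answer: -476/3 ≈ -158.67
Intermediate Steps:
o(R, X) = -2 (o(R, X) = -5 + 3 = -2)
J(H) = 2*H*(-3 + H) (J(H) = (-3 + H)*(2*H) = 2*H*(-3 + H))
x = 10 (x = 4 - 1*(-6) = 4 + 6 = 10)
s = -34 (s = 2*1*(-3 + 1) - 3*10 = 2*1*(-2) - 30 = -4 - 30 = -34)
a(d) = 6 - d**2/3 (a(d) = 6 - d*d/3 = 6 - d**2/3)
s*a(o(0, 1)) = -34*(6 - 1/3*(-2)**2) = -34*(6 - 1/3*4) = -34*(6 - 4/3) = -34*14/3 = -476/3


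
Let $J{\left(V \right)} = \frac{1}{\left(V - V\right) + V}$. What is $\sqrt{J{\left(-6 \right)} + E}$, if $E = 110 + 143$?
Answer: $\frac{\sqrt{9102}}{6} \approx 15.901$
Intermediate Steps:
$J{\left(V \right)} = \frac{1}{V}$ ($J{\left(V \right)} = \frac{1}{0 + V} = \frac{1}{V}$)
$E = 253$
$\sqrt{J{\left(-6 \right)} + E} = \sqrt{\frac{1}{-6} + 253} = \sqrt{- \frac{1}{6} + 253} = \sqrt{\frac{1517}{6}} = \frac{\sqrt{9102}}{6}$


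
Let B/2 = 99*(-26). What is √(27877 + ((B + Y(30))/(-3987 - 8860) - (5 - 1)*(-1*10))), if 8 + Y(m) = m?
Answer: 5*√184305541471/12847 ≈ 167.08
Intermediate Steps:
Y(m) = -8 + m
B = -5148 (B = 2*(99*(-26)) = 2*(-2574) = -5148)
√(27877 + ((B + Y(30))/(-3987 - 8860) - (5 - 1)*(-1*10))) = √(27877 + ((-5148 + (-8 + 30))/(-3987 - 8860) - (5 - 1)*(-1*10))) = √(27877 + ((-5148 + 22)/(-12847) - 4*(-10))) = √(27877 + (-5126*(-1/12847) - 1*(-40))) = √(27877 + (5126/12847 + 40)) = √(27877 + 519006/12847) = √(358654825/12847) = 5*√184305541471/12847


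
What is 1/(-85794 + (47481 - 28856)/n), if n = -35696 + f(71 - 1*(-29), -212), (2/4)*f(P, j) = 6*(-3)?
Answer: -35732/3065609833 ≈ -1.1656e-5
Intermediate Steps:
f(P, j) = -36 (f(P, j) = 2*(6*(-3)) = 2*(-18) = -36)
n = -35732 (n = -35696 - 36 = -35732)
1/(-85794 + (47481 - 28856)/n) = 1/(-85794 + (47481 - 28856)/(-35732)) = 1/(-85794 + 18625*(-1/35732)) = 1/(-85794 - 18625/35732) = 1/(-3065609833/35732) = -35732/3065609833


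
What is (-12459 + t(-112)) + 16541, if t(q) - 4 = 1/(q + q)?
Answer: 915263/224 ≈ 4086.0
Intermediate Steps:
t(q) = 4 + 1/(2*q) (t(q) = 4 + 1/(q + q) = 4 + 1/(2*q))
(-12459 + t(-112)) + 16541 = (-12459 + (4 + (½)/(-112))) + 16541 = (-12459 + (4 + (½)*(-1/112))) + 16541 = (-12459 + (4 - 1/224)) + 16541 = (-12459 + 895/224) + 16541 = -2789921/224 + 16541 = 915263/224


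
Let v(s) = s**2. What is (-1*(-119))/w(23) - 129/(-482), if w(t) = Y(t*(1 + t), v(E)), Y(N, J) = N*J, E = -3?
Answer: 349115/1197288 ≈ 0.29159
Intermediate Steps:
Y(N, J) = J*N
w(t) = 9*t*(1 + t) (w(t) = (-3)**2*(t*(1 + t)) = 9*(t*(1 + t)) = 9*t*(1 + t))
(-1*(-119))/w(23) - 129/(-482) = (-1*(-119))/((9*23*(1 + 23))) - 129/(-482) = 119/((9*23*24)) - 129*(-1/482) = 119/4968 + 129/482 = 349115/1197288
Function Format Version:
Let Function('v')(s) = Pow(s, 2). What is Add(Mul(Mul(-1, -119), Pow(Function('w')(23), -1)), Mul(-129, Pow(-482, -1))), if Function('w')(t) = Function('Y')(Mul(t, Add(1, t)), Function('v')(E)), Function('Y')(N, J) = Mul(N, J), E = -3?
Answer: Rational(349115, 1197288) ≈ 0.29159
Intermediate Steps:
Function('Y')(N, J) = Mul(J, N)
Function('w')(t) = Mul(9, t, Add(1, t)) (Function('w')(t) = Mul(Pow(-3, 2), Mul(t, Add(1, t))) = Mul(9, Mul(t, Add(1, t))) = Mul(9, t, Add(1, t)))
Add(Mul(Mul(-1, -119), Pow(Function('w')(23), -1)), Mul(-129, Pow(-482, -1))) = Add(Mul(Mul(-1, -119), Pow(Mul(9, 23, Add(1, 23)), -1)), Mul(-129, Pow(-482, -1))) = Add(Mul(119, Pow(Mul(9, 23, 24), -1)), Mul(-129, Rational(-1, 482))) = Add(Mul(119, Pow(4968, -1)), Rational(129, 482)) = Add(Mul(119, Rational(1, 4968)), Rational(129, 482)) = Add(Rational(119, 4968), Rational(129, 482)) = Rational(349115, 1197288)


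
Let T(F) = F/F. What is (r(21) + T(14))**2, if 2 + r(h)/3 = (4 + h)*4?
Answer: 87025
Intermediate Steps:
r(h) = 42 + 12*h (r(h) = -6 + 3*((4 + h)*4) = -6 + 3*(16 + 4*h) = -6 + (48 + 12*h) = 42 + 12*h)
T(F) = 1
(r(21) + T(14))**2 = ((42 + 12*21) + 1)**2 = ((42 + 252) + 1)**2 = (294 + 1)**2 = 295**2 = 87025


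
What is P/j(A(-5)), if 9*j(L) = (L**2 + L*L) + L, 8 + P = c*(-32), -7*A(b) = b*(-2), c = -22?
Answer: 153468/65 ≈ 2361.0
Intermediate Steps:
A(b) = 2*b/7 (A(b) = -b*(-2)/7 = -(-2)*b/7 = 2*b/7)
P = 696 (P = -8 - 22*(-32) = -8 + 704 = 696)
j(L) = L/9 + 2*L**2/9 (j(L) = ((L**2 + L*L) + L)/9 = ((L**2 + L**2) + L)/9 = (2*L**2 + L)/9 = (L + 2*L**2)/9 = L/9 + 2*L**2/9)
P/j(A(-5)) = 696/((((2/7)*(-5))*(1 + 2*((2/7)*(-5)))/9)) = 696/(((1/9)*(-10/7)*(1 + 2*(-10/7)))) = 696/(((1/9)*(-10/7)*(1 - 20/7))) = 696/(((1/9)*(-10/7)*(-13/7))) = 696/(130/441) = 696*(441/130) = 153468/65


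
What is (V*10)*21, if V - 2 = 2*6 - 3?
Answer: 2310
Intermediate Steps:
V = 11 (V = 2 + (2*6 - 3) = 2 + (12 - 3) = 2 + 9 = 11)
(V*10)*21 = (11*10)*21 = 110*21 = 2310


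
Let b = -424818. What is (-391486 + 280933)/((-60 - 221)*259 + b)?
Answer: 110553/497597 ≈ 0.22217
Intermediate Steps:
(-391486 + 280933)/((-60 - 221)*259 + b) = (-391486 + 280933)/((-60 - 221)*259 - 424818) = -110553/(-281*259 - 424818) = -110553/(-72779 - 424818) = -110553/(-497597) = -110553*(-1/497597) = 110553/497597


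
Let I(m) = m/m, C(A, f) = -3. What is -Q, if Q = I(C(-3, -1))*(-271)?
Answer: 271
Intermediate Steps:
I(m) = 1
Q = -271 (Q = 1*(-271) = -271)
-Q = -1*(-271) = 271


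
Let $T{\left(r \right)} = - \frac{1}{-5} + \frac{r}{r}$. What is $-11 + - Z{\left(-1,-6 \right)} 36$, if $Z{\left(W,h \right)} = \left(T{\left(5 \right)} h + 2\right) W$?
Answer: $- \frac{991}{5} \approx -198.2$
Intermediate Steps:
$T{\left(r \right)} = \frac{6}{5}$ ($T{\left(r \right)} = \left(-1\right) \left(- \frac{1}{5}\right) + 1 = \frac{1}{5} + 1 = \frac{6}{5}$)
$Z{\left(W,h \right)} = W \left(2 + \frac{6 h}{5}\right)$ ($Z{\left(W,h \right)} = \left(\frac{6 h}{5} + 2\right) W = \left(2 + \frac{6 h}{5}\right) W = W \left(2 + \frac{6 h}{5}\right)$)
$-11 + - Z{\left(-1,-6 \right)} 36 = -11 + - \frac{2 \left(-1\right) \left(5 + 3 \left(-6\right)\right)}{5} \cdot 36 = -11 + - \frac{2 \left(-1\right) \left(5 - 18\right)}{5} \cdot 36 = -11 + - \frac{2 \left(-1\right) \left(-13\right)}{5} \cdot 36 = -11 + \left(-1\right) \frac{26}{5} \cdot 36 = -11 - \frac{936}{5} = - \frac{991}{5}$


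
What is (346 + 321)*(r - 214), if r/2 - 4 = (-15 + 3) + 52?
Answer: -84042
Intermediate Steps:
r = 88 (r = 8 + 2*((-15 + 3) + 52) = 8 + 2*(-12 + 52) = 8 + 2*40 = 8 + 80 = 88)
(346 + 321)*(r - 214) = (346 + 321)*(88 - 214) = 667*(-126) = -84042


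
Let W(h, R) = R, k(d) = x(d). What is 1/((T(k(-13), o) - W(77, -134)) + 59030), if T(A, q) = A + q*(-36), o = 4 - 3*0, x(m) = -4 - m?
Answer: 1/59029 ≈ 1.6941e-5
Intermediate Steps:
k(d) = -4 - d
o = 4 (o = 4 + 0 = 4)
T(A, q) = A - 36*q
1/((T(k(-13), o) - W(77, -134)) + 59030) = 1/((((-4 - 1*(-13)) - 36*4) - 1*(-134)) + 59030) = 1/((((-4 + 13) - 144) + 134) + 59030) = 1/(((9 - 144) + 134) + 59030) = 1/((-135 + 134) + 59030) = 1/(-1 + 59030) = 1/59029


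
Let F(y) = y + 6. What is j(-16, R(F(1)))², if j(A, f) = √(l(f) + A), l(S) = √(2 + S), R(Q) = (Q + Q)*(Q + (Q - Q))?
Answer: -6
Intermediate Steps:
F(y) = 6 + y
R(Q) = 2*Q² (R(Q) = (2*Q)*(Q + 0) = (2*Q)*Q = 2*Q²)
j(A, f) = √(A + √(2 + f)) (j(A, f) = √(√(2 + f) + A) = √(A + √(2 + f)))
j(-16, R(F(1)))² = (√(-16 + √(2 + 2*(6 + 1)²)))² = (√(-16 + √(2 + 2*7²)))² = (√(-16 + √(2 + 2*49)))² = (√(-16 + √(2 + 98)))² = (√(-16 + √100))² = (√(-16 + 10))² = (√(-6))² = (I*√6)² = -6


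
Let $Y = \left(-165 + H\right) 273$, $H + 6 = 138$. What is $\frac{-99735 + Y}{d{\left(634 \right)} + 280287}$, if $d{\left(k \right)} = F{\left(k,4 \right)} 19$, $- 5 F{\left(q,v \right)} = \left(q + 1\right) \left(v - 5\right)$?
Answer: $- \frac{27186}{70675} \approx -0.38466$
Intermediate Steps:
$H = 132$ ($H = -6 + 138 = 132$)
$F{\left(q,v \right)} = - \frac{\left(1 + q\right) \left(-5 + v\right)}{5}$ ($F{\left(q,v \right)} = - \frac{\left(q + 1\right) \left(v - 5\right)}{5} = - \frac{\left(1 + q\right) \left(-5 + v\right)}{5}$)
$d{\left(k \right)} = \frac{19}{5} + \frac{19 k}{5}$ ($d{\left(k \right)} = \left(1 + k - \frac{4}{5} - \frac{1}{5} k 4\right) 19 = \left(1 + k - \frac{4}{5} - \frac{4 k}{5}\right) 19 = \left(\frac{1}{5} + \frac{k}{5}\right) 19 = \frac{19}{5} + \frac{19 k}{5}$)
$Y = -9009$ ($Y = \left(-165 + 132\right) 273 = \left(-33\right) 273 = -9009$)
$\frac{-99735 + Y}{d{\left(634 \right)} + 280287} = \frac{-99735 - 9009}{\left(\frac{19}{5} + \frac{19}{5} \cdot 634\right) + 280287} = - \frac{108744}{\left(\frac{19}{5} + \frac{12046}{5}\right) + 280287} = - \frac{108744}{2413 + 280287} = - \frac{108744}{282700} = \left(-108744\right) \frac{1}{282700} = - \frac{27186}{70675}$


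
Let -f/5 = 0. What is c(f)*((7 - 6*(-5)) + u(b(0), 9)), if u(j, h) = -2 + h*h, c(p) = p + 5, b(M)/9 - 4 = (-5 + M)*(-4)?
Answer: 580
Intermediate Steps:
f = 0 (f = -5*0 = 0)
b(M) = 216 - 36*M (b(M) = 36 + 9*((-5 + M)*(-4)) = 36 + 9*(20 - 4*M) = 36 + (180 - 36*M) = 216 - 36*M)
c(p) = 5 + p
u(j, h) = -2 + h²
c(f)*((7 - 6*(-5)) + u(b(0), 9)) = (5 + 0)*((7 - 6*(-5)) + (-2 + 9²)) = 5*((7 + 30) + (-2 + 81)) = 5*(37 + 79) = 5*116 = 580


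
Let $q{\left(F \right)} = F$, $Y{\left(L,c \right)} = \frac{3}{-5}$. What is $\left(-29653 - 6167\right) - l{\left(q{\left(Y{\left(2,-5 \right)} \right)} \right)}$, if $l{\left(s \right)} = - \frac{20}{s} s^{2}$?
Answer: $-35832$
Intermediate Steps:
$Y{\left(L,c \right)} = - \frac{3}{5}$ ($Y{\left(L,c \right)} = 3 \left(- \frac{1}{5}\right) = - \frac{3}{5}$)
$l{\left(s \right)} = - 20 s$
$\left(-29653 - 6167\right) - l{\left(q{\left(Y{\left(2,-5 \right)} \right)} \right)} = \left(-29653 - 6167\right) - \left(-20\right) \left(- \frac{3}{5}\right) = \left(-29653 - 6167\right) - 12 = -35820 - 12 = -35832$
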